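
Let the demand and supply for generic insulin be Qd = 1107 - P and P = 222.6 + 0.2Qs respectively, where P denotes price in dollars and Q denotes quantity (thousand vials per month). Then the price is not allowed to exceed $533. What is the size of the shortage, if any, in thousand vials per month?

Rearranging supply gives Qs = 5P - 1113. Setting quantity demanded equal to quantity supplied, 1107 - P = 5P - 1113, gives P* = 370 and Q* = 737.
Since 533 is above P* = 370, the ceiling does not bind and the free-market outcome prevails.
Since the control does not bind, there is no shortage.

0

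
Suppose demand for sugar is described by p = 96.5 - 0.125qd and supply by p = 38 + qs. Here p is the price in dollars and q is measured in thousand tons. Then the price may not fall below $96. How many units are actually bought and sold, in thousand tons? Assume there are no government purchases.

Rearranging demand gives qd = 772 - 8p; rearranging supply gives qs = p - 38. Without the control the market clears where 772 - 8p = p - 38, i.e. p* = 90 and q* = 52.
Since 96 > 90, the floor is binding.
At p = 96: qd = 772 - 8·96 = 4 and qs = 96 - 38 = 58.
The quantity actually transacted is the short side, demand: 4.

4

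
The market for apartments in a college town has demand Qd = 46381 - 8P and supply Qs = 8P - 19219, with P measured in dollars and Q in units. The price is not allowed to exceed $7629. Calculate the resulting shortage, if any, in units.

0

Equilibrium: 46381 - 8P = 8P - 19219, so 65600 = 16P and P* = 4100, Q* = 13581.
Since 7629 is above P* = 4100, the ceiling does not bind and the free-market outcome prevails.
Since the control does not bind, there is no shortage.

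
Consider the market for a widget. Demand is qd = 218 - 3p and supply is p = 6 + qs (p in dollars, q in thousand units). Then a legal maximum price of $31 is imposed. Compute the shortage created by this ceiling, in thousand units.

100

Rearranging supply gives qs = p - 6. Equilibrium: 218 - 3p = p - 6, so 224 = 4p and p* = 56, q* = 50.
Since 31 < 56, the ceiling is binding.
At p = 31: qd = 218 - 3·31 = 125 and qs = 31 - 6 = 25.
Shortage = qd - qs = 125 - 25 = 100.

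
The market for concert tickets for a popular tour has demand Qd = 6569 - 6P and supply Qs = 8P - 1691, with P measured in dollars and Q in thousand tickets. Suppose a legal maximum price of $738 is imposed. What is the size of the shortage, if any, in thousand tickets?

0

In a free market, 6569 - 6P = 8P - 1691 gives the equilibrium P* = 590, Q* = 3029.
Since 738 is above P* = 590, the ceiling does not bind and the free-market outcome prevails.
Since the control does not bind, there is no shortage.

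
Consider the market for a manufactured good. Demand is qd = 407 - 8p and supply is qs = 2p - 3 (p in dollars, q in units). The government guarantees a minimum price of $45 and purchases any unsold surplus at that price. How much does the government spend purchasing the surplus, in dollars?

In a free market, 407 - 8p = 2p - 3 gives the equilibrium p* = 41, q* = 79.
Because the floor (45) lies above the market-clearing price, it is binding.
At p = 45: qd = 407 - 8·45 = 47 and qs = 2·45 - 3 = 87.
Surplus = qs - qd = 40.
Government expenditure = surplus × support price = 40 × 45 = 1800.

1800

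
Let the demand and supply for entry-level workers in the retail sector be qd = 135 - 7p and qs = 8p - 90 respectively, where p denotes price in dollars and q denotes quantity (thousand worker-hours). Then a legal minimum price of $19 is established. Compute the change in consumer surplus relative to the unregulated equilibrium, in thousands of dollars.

Without the control the market clears where 135 - 7p = 8p - 90, i.e. p* = 15 and q* = 30.
The floor of 19 is above the equilibrium price 15, so it binds.
At p = 19: qd = 135 - 7·19 = 2 and qs = 8·19 - 90 = 62.
Consumer surplus without the control is ½ · (135/7 - 15) · 30 = 450/7.
With the floor, consumers buy 2 units at 19, so CS = ½ · (135/7 - 19) · 2 = 2/7.
Change in consumer surplus = 2/7 - 450/7 = -64.

-64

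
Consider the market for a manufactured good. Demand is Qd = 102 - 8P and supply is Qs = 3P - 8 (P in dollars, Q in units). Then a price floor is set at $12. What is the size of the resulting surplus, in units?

22

Equilibrium: 102 - 8P = 3P - 8, so 110 = 11P and P* = 10, Q* = 22.
Because the floor (12) lies above the market-clearing price, it is binding.
At P = 12: Qd = 102 - 8·12 = 6 and Qs = 3·12 - 8 = 28.
Surplus = Qs - Qd = 28 - 6 = 22.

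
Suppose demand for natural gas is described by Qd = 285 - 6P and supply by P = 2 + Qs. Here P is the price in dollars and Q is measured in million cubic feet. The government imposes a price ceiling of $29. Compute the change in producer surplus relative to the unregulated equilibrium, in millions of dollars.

Rearranging supply gives Qs = P - 2. Setting quantity demanded equal to quantity supplied, 285 - 6P = P - 2, gives P* = 41 and Q* = 39.
The ceiling of 29 is below the equilibrium price 41, so it binds.
At P = 29: Qd = 285 - 6·29 = 111 and Qs = 29 - 2 = 27.
Producer surplus without the control is ½ · (41 - 2) · 39 = 760.5.
With the ceiling, producers sell 27 units at 29, so PS = ½ · (29 - 2) · 27 = 364.5.
Change in producer surplus = 364.5 - 760.5 = -396.

-396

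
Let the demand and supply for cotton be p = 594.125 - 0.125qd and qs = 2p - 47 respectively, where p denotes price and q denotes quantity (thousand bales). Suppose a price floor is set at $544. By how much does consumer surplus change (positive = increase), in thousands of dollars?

Rearranging demand gives qd = 4753 - 8p. In a free market, 4753 - 8p = 2p - 47 gives the equilibrium p* = 480, q* = 913.
Since 544 > 480, the floor is binding.
At p = 544: qd = 4753 - 8·544 = 401 and qs = 2·544 - 47 = 1041.
Consumer surplus without the control is ½ · (594.125 - 480) · 913 = 52098.0625.
With the floor, consumers buy 401 units at 544, so CS = ½ · (594.125 - 544) · 401 = 10050.0625.
Change in consumer surplus = 10050.0625 - 52098.0625 = -42048.

-42048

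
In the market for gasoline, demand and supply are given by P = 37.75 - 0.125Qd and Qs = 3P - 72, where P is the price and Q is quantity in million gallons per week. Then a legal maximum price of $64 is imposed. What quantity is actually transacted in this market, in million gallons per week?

30

Rearranging demand gives Qd = 302 - 8P. Without the control the market clears where 302 - 8P = 3P - 72, i.e. P* = 34 and Q* = 30.
The ceiling of 64 is above the equilibrium price 34, so it is not binding; the market clears at P* = 34, Q* = 30.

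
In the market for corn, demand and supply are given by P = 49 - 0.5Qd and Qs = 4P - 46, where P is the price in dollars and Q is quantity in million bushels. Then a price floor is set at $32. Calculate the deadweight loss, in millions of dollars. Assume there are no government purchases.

Rearranging demand gives Qd = 98 - 2P. Equilibrium: 98 - 2P = 4P - 46, so 144 = 6P and P* = 24, Q* = 50.
Because the floor (32) lies above the market-clearing price, it is binding.
At P = 32: Qd = 98 - 2·32 = 34 and Qs = 4·32 - 46 = 82.
Quantity traded falls to 34. At Q = 34 the demand price is (98 - 34)/2 = 32 and the supply price is (46 + 34)/4 = 20.
Deadweight loss = ½ · (32 - 20) · (50 - 34) = ½ · 12 · 16 = 96.

96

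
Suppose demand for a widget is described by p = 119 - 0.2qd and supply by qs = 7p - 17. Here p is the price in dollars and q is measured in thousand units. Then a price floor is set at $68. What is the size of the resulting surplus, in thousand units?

204

Rearranging demand gives qd = 595 - 5p. Equilibrium: 595 - 5p = 7p - 17, so 612 = 12p and p* = 51, q* = 340.
Since 68 > 51, the floor is binding.
At p = 68: qd = 595 - 5·68 = 255 and qs = 7·68 - 17 = 459.
Surplus = qs - qd = 459 - 255 = 204.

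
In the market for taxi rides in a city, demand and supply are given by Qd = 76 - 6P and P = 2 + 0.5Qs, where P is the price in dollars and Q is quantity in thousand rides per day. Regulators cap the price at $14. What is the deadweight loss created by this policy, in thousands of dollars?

0

Rearranging supply gives Qs = 2P - 4. Setting quantity demanded equal to quantity supplied, 76 - 6P = 2P - 4, gives P* = 10 and Q* = 16.
The ceiling of 14 is above the equilibrium price 10, so it is not binding; the market clears at P* = 10, Q* = 16.
Since the control does not bind, no trades are prevented and deadweight loss is zero.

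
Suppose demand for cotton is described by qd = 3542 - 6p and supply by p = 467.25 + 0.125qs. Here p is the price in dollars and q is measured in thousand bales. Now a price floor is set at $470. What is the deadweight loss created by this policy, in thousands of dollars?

Rearranging supply gives qs = 8p - 3738. Equilibrium: 3542 - 6p = 8p - 3738, so 7280 = 14p and p* = 520, q* = 422.
The floor of 470 is below the equilibrium price 520, so it is not binding; the market clears at p* = 520, q* = 422.
Since the control does not bind, no trades are prevented and deadweight loss is zero.

0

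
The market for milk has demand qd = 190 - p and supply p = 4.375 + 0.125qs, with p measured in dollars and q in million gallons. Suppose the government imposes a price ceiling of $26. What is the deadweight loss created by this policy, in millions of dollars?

Rearranging supply gives qs = 8p - 35. Without the control the market clears where 190 - p = 8p - 35, i.e. p* = 25 and q* = 165.
The ceiling of 26 is above the equilibrium price 25, so it is not binding; the market clears at p* = 25, q* = 165.
Since the control does not bind, no trades are prevented and deadweight loss is zero.

0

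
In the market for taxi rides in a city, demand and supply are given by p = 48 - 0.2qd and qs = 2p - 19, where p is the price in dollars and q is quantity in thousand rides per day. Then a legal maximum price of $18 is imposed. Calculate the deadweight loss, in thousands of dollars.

505.4

Rearranging demand gives qd = 240 - 5p. Without the control the market clears where 240 - 5p = 2p - 19, i.e. p* = 37 and q* = 55.
Because the ceiling (18) lies below the market-clearing price, it is binding.
At p = 18: qd = 240 - 5·18 = 150 and qs = 2·18 - 19 = 17.
Quantity traded falls to 17. At q = 17 the demand price is (240 - 17)/5 = 44.6 and the supply price is (19 + 17)/2 = 18.
Deadweight loss = ½ · (44.6 - 18) · (55 - 17) = ½ · 26.6 · 38 = 505.4.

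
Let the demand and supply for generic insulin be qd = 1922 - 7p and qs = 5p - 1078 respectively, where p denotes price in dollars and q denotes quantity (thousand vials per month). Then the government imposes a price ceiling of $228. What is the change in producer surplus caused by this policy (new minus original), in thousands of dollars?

Without the control the market clears where 1922 - 7p = 5p - 1078, i.e. p* = 250 and q* = 172.
The ceiling of 228 is below the equilibrium price 250, so it binds.
At p = 228: qd = 1922 - 7·228 = 326 and qs = 5·228 - 1078 = 62.
Producer surplus without the control is ½ · (250 - 215.6) · 172 = 2958.4.
With the ceiling, producers sell 62 units at 228, so PS = ½ · (228 - 215.6) · 62 = 384.4.
Change in producer surplus = 384.4 - 2958.4 = -2574.

-2574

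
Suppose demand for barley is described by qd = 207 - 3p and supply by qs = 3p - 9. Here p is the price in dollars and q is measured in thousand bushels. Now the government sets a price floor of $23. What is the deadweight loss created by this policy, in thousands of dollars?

Equilibrium: 207 - 3p = 3p - 9, so 216 = 6p and p* = 36, q* = 99.
Since 23 is below p* = 36, the floor does not bind and the free-market outcome prevails.
Since the control does not bind, no trades are prevented and deadweight loss is zero.

0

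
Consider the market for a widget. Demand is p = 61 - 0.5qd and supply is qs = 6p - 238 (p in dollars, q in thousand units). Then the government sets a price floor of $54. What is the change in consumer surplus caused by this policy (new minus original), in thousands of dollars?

-207

Rearranging demand gives qd = 122 - 2p. Setting quantity demanded equal to quantity supplied, 122 - 2p = 6p - 238, gives p* = 45 and q* = 32.
The floor of 54 is above the equilibrium price 45, so it binds.
At p = 54: qd = 122 - 2·54 = 14 and qs = 6·54 - 238 = 86.
Consumer surplus without the control is ½ · (61 - 45) · 32 = 256.
With the floor, consumers buy 14 units at 54, so CS = ½ · (61 - 54) · 14 = 49.
Change in consumer surplus = 49 - 256 = -207.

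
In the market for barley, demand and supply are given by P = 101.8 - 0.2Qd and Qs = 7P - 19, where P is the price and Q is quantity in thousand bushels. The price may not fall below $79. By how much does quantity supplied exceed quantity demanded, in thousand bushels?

Rearranging demand gives Qd = 509 - 5P. Without the control the market clears where 509 - 5P = 7P - 19, i.e. P* = 44 and Q* = 289.
Because the floor (79) lies above the market-clearing price, it is binding.
At P = 79: Qd = 509 - 5·79 = 114 and Qs = 7·79 - 19 = 534.
Surplus = Qs - Qd = 534 - 114 = 420.

420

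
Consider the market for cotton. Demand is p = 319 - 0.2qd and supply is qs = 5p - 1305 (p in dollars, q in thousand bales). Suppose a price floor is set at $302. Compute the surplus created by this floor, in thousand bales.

120

Rearranging demand gives qd = 1595 - 5p. Setting quantity demanded equal to quantity supplied, 1595 - 5p = 5p - 1305, gives p* = 290 and q* = 145.
Because the floor (302) lies above the market-clearing price, it is binding.
At p = 302: qd = 1595 - 5·302 = 85 and qs = 5·302 - 1305 = 205.
Surplus = qs - qd = 205 - 85 = 120.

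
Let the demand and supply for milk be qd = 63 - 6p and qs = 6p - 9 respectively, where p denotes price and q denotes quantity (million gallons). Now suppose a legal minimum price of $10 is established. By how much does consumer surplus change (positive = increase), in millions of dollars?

-60

Equilibrium: 63 - 6p = 6p - 9, so 72 = 12p and p* = 6, q* = 27.
The floor of 10 is above the equilibrium price 6, so it binds.
At p = 10: qd = 63 - 6·10 = 3 and qs = 6·10 - 9 = 51.
Consumer surplus without the control is ½ · (10.5 - 6) · 27 = 60.75.
With the floor, consumers buy 3 units at 10, so CS = ½ · (10.5 - 10) · 3 = 0.75.
Change in consumer surplus = 0.75 - 60.75 = -60.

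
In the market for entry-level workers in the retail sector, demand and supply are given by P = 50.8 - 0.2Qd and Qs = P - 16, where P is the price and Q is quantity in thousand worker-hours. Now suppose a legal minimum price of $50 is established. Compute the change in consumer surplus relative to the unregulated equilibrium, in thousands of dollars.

Rearranging demand gives Qd = 254 - 5P. Setting quantity demanded equal to quantity supplied, 254 - 5P = P - 16, gives P* = 45 and Q* = 29.
The floor of 50 is above the equilibrium price 45, so it binds.
At P = 50: Qd = 254 - 5·50 = 4 and Qs = 50 - 16 = 34.
Consumer surplus without the control is ½ · (50.8 - 45) · 29 = 84.1.
With the floor, consumers buy 4 units at 50, so CS = ½ · (50.8 - 50) · 4 = 1.6.
Change in consumer surplus = 1.6 - 84.1 = -82.5.

-82.5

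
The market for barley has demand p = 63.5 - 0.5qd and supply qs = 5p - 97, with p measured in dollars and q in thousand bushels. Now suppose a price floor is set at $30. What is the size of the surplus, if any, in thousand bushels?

Rearranging demand gives qd = 127 - 2p. Without the control the market clears where 127 - 2p = 5p - 97, i.e. p* = 32 and q* = 63.
Since 30 is below p* = 32, the floor does not bind and the free-market outcome prevails.
Since the control does not bind, there is no surplus.

0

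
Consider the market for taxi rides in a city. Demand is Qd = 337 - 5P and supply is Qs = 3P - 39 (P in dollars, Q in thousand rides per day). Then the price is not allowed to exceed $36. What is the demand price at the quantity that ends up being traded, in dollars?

53.6

In a free market, 337 - 5P = 3P - 39 gives the equilibrium P* = 47, Q* = 102.
Because the ceiling (36) lies below the market-clearing price, it is binding.
At P = 36: Qd = 337 - 5·36 = 157 and Qs = 3·36 - 39 = 69.
Only 69 units reach the market. On the demand curve, the marginal buyer's willingness to pay at Q = 69 is (337 - 69)/5 = 53.6.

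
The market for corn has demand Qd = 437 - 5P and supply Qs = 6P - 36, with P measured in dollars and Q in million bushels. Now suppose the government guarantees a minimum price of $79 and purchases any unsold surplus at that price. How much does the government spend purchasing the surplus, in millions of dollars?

Equilibrium: 437 - 5P = 6P - 36, so 473 = 11P and P* = 43, Q* = 222.
Since 79 > 43, the floor is binding.
At P = 79: Qd = 437 - 5·79 = 42 and Qs = 6·79 - 36 = 438.
Surplus = Qs - Qd = 396.
Government expenditure = surplus × support price = 396 × 79 = 31284.

31284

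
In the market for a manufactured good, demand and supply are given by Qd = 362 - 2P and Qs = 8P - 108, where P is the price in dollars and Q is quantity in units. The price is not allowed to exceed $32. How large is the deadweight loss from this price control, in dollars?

4500

Without the control the market clears where 362 - 2P = 8P - 108, i.e. P* = 47 and Q* = 268.
The ceiling of 32 is below the equilibrium price 47, so it binds.
At P = 32: Qd = 362 - 2·32 = 298 and Qs = 8·32 - 108 = 148.
Quantity traded falls to 148. At Q = 148 the demand price is (362 - 148)/2 = 107 and the supply price is (108 + 148)/8 = 32.
Deadweight loss = ½ · (107 - 32) · (268 - 148) = ½ · 75 · 120 = 4500.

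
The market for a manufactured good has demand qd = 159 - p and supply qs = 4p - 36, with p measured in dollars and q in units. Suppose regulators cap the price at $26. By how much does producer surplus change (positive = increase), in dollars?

-1222

Setting quantity demanded equal to quantity supplied, 159 - p = 4p - 36, gives p* = 39 and q* = 120.
The ceiling of 26 is below the equilibrium price 39, so it binds.
At p = 26: qd = 159 - 26 = 133 and qs = 4·26 - 36 = 68.
Producer surplus without the control is ½ · (39 - 9) · 120 = 1800.
With the ceiling, producers sell 68 units at 26, so PS = ½ · (26 - 9) · 68 = 578.
Change in producer surplus = 578 - 1800 = -1222.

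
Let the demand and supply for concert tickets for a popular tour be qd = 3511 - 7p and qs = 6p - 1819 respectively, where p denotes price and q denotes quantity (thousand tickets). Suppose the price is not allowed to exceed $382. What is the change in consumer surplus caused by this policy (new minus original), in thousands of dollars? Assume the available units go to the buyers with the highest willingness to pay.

11228

In a free market, 3511 - 7p = 6p - 1819 gives the equilibrium p* = 410, q* = 641.
Because the ceiling (382) lies below the market-clearing price, it is binding.
At p = 382: qd = 3511 - 7·382 = 837 and qs = 6·382 - 1819 = 473.
Consumer surplus without the control is ½ · (3511/7 - 410) · 641 = 410881/14.
With the ceiling, 473 units are sold at 382 (assume they go to the highest-value buyers). The demand price at q = 473 is 434, so CS = ½ · [(3511/7 - 382) + (434 - 382)] · 473 = 568073/14.
Change in consumer surplus = 568073/14 - 410881/14 = 11228.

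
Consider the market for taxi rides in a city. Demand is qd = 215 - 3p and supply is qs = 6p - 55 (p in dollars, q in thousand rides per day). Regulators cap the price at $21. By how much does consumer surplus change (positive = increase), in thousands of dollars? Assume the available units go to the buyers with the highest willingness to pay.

Setting quantity demanded equal to quantity supplied, 215 - 3p = 6p - 55, gives p* = 30 and q* = 125.
Because the ceiling (21) lies below the market-clearing price, it is binding.
At p = 21: qd = 215 - 3·21 = 152 and qs = 6·21 - 55 = 71.
Consumer surplus without the control is ½ · (215/3 - 30) · 125 = 15625/6.
With the ceiling, 71 units are sold at 21 (assume they go to the highest-value buyers). The demand price at q = 71 is 48, so CS = ½ · [(215/3 - 21) + (48 - 21)] · 71 = 16543/6.
Change in consumer surplus = 16543/6 - 15625/6 = 153.

153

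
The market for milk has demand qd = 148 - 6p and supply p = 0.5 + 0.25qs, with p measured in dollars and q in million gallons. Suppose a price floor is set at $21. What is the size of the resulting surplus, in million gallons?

60

Rearranging supply gives qs = 4p - 2. In a free market, 148 - 6p = 4p - 2 gives the equilibrium p* = 15, q* = 58.
Because the floor (21) lies above the market-clearing price, it is binding.
At p = 21: qd = 148 - 6·21 = 22 and qs = 4·21 - 2 = 82.
Surplus = qs - qd = 82 - 22 = 60.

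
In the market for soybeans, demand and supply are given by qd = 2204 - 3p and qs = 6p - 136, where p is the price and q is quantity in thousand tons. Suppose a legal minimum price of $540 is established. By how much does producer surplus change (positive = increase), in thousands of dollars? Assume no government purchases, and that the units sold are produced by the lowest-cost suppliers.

104720

Without the control the market clears where 2204 - 3p = 6p - 136, i.e. p* = 260 and q* = 1424.
Since 540 > 260, the floor is binding.
At p = 540: qd = 2204 - 3·540 = 584 and qs = 6·540 - 136 = 3104.
Producer surplus without the control is ½ · (260 - 68/3) · 1424 = 506944/3.
With the floor, 584 units are sold at 540. The supply price at q = 584 is 120, so PS = ½ · [(540 - 68/3) + (540 - 120)] · 584 = 821104/3.
Change in producer surplus = 821104/3 - 506944/3 = 104720.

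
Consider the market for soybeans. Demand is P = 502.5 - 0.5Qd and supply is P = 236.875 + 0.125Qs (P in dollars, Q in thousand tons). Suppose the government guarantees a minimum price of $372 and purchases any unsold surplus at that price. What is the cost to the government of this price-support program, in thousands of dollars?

Rearranging demand gives Qd = 1005 - 2P; rearranging supply gives Qs = 8P - 1895. Without the control the market clears where 1005 - 2P = 8P - 1895, i.e. P* = 290 and Q* = 425.
Since 372 > 290, the floor is binding.
At P = 372: Qd = 1005 - 2·372 = 261 and Qs = 8·372 - 1895 = 1081.
Surplus = Qs - Qd = 820.
Government expenditure = surplus × support price = 820 × 372 = 305040.

305040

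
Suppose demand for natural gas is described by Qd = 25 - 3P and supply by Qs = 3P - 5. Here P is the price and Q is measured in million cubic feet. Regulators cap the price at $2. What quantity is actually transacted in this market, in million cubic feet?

1

Setting quantity demanded equal to quantity supplied, 25 - 3P = 3P - 5, gives P* = 5 and Q* = 10.
The ceiling of 2 is below the equilibrium price 5, so it binds.
At P = 2: Qd = 25 - 3·2 = 19 and Qs = 3·2 - 5 = 1.
The quantity actually transacted is the short side, supply: 1.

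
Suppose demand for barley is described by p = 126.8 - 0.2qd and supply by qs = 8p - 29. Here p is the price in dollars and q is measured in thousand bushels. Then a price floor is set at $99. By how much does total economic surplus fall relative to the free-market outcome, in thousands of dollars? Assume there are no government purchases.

Rearranging demand gives qd = 634 - 5p. In a free market, 634 - 5p = 8p - 29 gives the equilibrium p* = 51, q* = 379.
The floor of 99 is above the equilibrium price 51, so it binds.
At p = 99: qd = 634 - 5·99 = 139 and qs = 8·99 - 29 = 763.
Quantity traded falls to 139. At q = 139 the demand price is (634 - 139)/5 = 99 and the supply price is (29 + 139)/8 = 21.
Deadweight loss = ½ · (99 - 21) · (379 - 139) = ½ · 78 · 240 = 9360.

9360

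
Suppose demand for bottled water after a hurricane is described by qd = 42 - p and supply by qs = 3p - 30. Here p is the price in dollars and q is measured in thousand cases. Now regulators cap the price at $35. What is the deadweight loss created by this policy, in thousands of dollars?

Equilibrium: 42 - p = 3p - 30, so 72 = 4p and p* = 18, q* = 24.
Since 35 is above p* = 18, the ceiling does not bind and the free-market outcome prevails.
Since the control does not bind, no trades are prevented and deadweight loss is zero.

0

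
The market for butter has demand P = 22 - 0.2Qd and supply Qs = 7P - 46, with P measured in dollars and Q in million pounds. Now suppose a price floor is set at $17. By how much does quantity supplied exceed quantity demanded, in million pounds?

Rearranging demand gives Qd = 110 - 5P. Without the control the market clears where 110 - 5P = 7P - 46, i.e. P* = 13 and Q* = 45.
The floor of 17 is above the equilibrium price 13, so it binds.
At P = 17: Qd = 110 - 5·17 = 25 and Qs = 7·17 - 46 = 73.
Surplus = Qs - Qd = 73 - 25 = 48.

48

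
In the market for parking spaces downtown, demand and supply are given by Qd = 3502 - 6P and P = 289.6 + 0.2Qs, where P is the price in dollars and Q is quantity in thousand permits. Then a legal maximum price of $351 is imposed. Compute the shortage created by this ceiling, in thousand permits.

Rearranging supply gives Qs = 5P - 1448. Equilibrium: 3502 - 6P = 5P - 1448, so 4950 = 11P and P* = 450, Q* = 802.
Since 351 < 450, the ceiling is binding.
At P = 351: Qd = 3502 - 6·351 = 1396 and Qs = 5·351 - 1448 = 307.
Shortage = Qd - Qs = 1396 - 307 = 1089.

1089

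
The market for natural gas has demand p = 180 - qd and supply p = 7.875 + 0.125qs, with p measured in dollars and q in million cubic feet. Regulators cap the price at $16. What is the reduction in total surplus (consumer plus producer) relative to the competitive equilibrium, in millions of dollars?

Rearranging demand gives qd = 180 - p; rearranging supply gives qs = 8p - 63. Setting quantity demanded equal to quantity supplied, 180 - p = 8p - 63, gives p* = 27 and q* = 153.
Since 16 < 27, the ceiling is binding.
At p = 16: qd = 180 - 16 = 164 and qs = 8·16 - 63 = 65.
Quantity traded falls to 65. At q = 65 the demand price is 180 - 65 = 115 and the supply price is (63 + 65)/8 = 16.
Deadweight loss = ½ · (115 - 16) · (153 - 65) = ½ · 99 · 88 = 4356.

4356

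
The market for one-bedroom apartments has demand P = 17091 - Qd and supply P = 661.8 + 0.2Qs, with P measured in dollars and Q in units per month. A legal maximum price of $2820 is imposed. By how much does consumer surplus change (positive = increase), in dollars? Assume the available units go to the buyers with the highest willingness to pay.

2053780

Rearranging demand gives Qd = 17091 - P; rearranging supply gives Qs = 5P - 3309. Equilibrium: 17091 - P = 5P - 3309, so 20400 = 6P and P* = 3400, Q* = 13691.
Since 2820 < 3400, the ceiling is binding.
At P = 2820: Qd = 17091 - 2820 = 14271 and Qs = 5·2820 - 3309 = 10791.
Consumer surplus without the control is ½ · (17091 - 3400) · 13691 = 93721740.5.
With the ceiling, 10791 units are sold at 2820 (assume they go to the highest-value buyers). The demand price at Q = 10791 is 6300, so CS = ½ · [(17091 - 2820) + (6300 - 2820)] · 10791 = 95775520.5.
Change in consumer surplus = 95775520.5 - 93721740.5 = 2053780.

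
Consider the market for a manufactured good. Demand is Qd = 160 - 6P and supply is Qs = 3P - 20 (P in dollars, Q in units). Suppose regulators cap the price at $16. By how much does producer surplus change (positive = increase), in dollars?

Setting quantity demanded equal to quantity supplied, 160 - 6P = 3P - 20, gives P* = 20 and Q* = 40.
Since 16 < 20, the ceiling is binding.
At P = 16: Qd = 160 - 6·16 = 64 and Qs = 3·16 - 20 = 28.
Producer surplus without the control is ½ · (20 - 20/3) · 40 = 800/3.
With the ceiling, producers sell 28 units at 16, so PS = ½ · (16 - 20/3) · 28 = 392/3.
Change in producer surplus = 392/3 - 800/3 = -136.

-136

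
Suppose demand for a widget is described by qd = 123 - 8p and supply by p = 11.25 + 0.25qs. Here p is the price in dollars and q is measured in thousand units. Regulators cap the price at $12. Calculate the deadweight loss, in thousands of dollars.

Rearranging supply gives qs = 4p - 45. In a free market, 123 - 8p = 4p - 45 gives the equilibrium p* = 14, q* = 11.
Since 12 < 14, the ceiling is binding.
At p = 12: qd = 123 - 8·12 = 27 and qs = 4·12 - 45 = 3.
Quantity traded falls to 3. At q = 3 the demand price is (123 - 3)/8 = 15 and the supply price is (45 + 3)/4 = 12.
Deadweight loss = ½ · (15 - 12) · (11 - 3) = ½ · 3 · 8 = 12.

12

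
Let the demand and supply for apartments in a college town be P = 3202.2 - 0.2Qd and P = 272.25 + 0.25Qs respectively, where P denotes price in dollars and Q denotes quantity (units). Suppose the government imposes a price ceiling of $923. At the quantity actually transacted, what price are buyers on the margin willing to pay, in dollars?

Rearranging demand gives Qd = 16011 - 5P; rearranging supply gives Qs = 4P - 1089. In a free market, 16011 - 5P = 4P - 1089 gives the equilibrium P* = 1900, Q* = 6511.
The ceiling of 923 is below the equilibrium price 1900, so it binds.
At P = 923: Qd = 16011 - 5·923 = 11396 and Qs = 4·923 - 1089 = 2603.
Only 2603 units reach the market. On the demand curve, the marginal buyer's willingness to pay at Q = 2603 is (16011 - 2603)/5 = 2681.6.

2681.6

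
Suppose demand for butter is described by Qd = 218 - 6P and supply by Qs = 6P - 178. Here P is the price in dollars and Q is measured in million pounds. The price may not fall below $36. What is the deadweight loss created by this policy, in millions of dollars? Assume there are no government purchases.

54

Equilibrium: 218 - 6P = 6P - 178, so 396 = 12P and P* = 33, Q* = 20.
The floor of 36 is above the equilibrium price 33, so it binds.
At P = 36: Qd = 218 - 6·36 = 2 and Qs = 6·36 - 178 = 38.
Quantity traded falls to 2. At Q = 2 the demand price is (218 - 2)/6 = 36 and the supply price is (178 + 2)/6 = 30.
Deadweight loss = ½ · (36 - 30) · (20 - 2) = ½ · 6 · 18 = 54.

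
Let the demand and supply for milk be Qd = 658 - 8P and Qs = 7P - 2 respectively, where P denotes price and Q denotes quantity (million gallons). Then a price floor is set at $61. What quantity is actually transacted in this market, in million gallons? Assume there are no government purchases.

170

Equilibrium: 658 - 8P = 7P - 2, so 660 = 15P and P* = 44, Q* = 306.
Since 61 > 44, the floor is binding.
At P = 61: Qd = 658 - 8·61 = 170 and Qs = 7·61 - 2 = 425.
The quantity actually transacted is the short side, demand: 170.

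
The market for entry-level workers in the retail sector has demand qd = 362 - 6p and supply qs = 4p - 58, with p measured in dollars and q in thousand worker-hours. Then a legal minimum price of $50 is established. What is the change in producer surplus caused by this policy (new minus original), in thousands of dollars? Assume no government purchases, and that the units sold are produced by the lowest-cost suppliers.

208

Without the control the market clears where 362 - 6p = 4p - 58, i.e. p* = 42 and q* = 110.
Because the floor (50) lies above the market-clearing price, it is binding.
At p = 50: qd = 362 - 6·50 = 62 and qs = 4·50 - 58 = 142.
Producer surplus without the control is ½ · (42 - 14.5) · 110 = 1512.5.
With the floor, 62 units are sold at 50. The supply price at q = 62 is 30, so PS = ½ · [(50 - 14.5) + (50 - 30)] · 62 = 1720.5.
Change in producer surplus = 1720.5 - 1512.5 = 208.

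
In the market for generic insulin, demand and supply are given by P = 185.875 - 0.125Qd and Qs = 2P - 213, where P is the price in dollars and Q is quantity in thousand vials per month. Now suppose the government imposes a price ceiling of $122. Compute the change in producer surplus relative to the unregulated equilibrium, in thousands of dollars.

-3792

Rearranging demand gives Qd = 1487 - 8P. Without the control the market clears where 1487 - 8P = 2P - 213, i.e. P* = 170 and Q* = 127.
Since 122 < 170, the ceiling is binding.
At P = 122: Qd = 1487 - 8·122 = 511 and Qs = 2·122 - 213 = 31.
Producer surplus without the control is ½ · (170 - 106.5) · 127 = 4032.25.
With the ceiling, producers sell 31 units at 122, so PS = ½ · (122 - 106.5) · 31 = 240.25.
Change in producer surplus = 240.25 - 4032.25 = -3792.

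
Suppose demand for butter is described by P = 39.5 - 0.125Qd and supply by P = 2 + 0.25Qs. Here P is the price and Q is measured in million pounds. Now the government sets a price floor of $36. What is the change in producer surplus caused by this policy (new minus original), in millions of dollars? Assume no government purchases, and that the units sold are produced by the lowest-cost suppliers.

-396

Rearranging demand gives Qd = 316 - 8P; rearranging supply gives Qs = 4P - 8. Setting quantity demanded equal to quantity supplied, 316 - 8P = 4P - 8, gives P* = 27 and Q* = 100.
The floor of 36 is above the equilibrium price 27, so it binds.
At P = 36: Qd = 316 - 8·36 = 28 and Qs = 4·36 - 8 = 136.
Producer surplus without the control is ½ · (27 - 2) · 100 = 1250.
With the floor, 28 units are sold at 36. The supply price at Q = 28 is 9, so PS = ½ · [(36 - 2) + (36 - 9)] · 28 = 854.
Change in producer surplus = 854 - 1250 = -396.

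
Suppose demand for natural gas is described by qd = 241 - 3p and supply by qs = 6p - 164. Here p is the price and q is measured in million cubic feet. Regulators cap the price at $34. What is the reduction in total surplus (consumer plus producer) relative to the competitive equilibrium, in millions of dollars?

Setting quantity demanded equal to quantity supplied, 241 - 3p = 6p - 164, gives p* = 45 and q* = 106.
Since 34 < 45, the ceiling is binding.
At p = 34: qd = 241 - 3·34 = 139 and qs = 6·34 - 164 = 40.
Quantity traded falls to 40. At q = 40 the demand price is (241 - 40)/3 = 67 and the supply price is (164 + 40)/6 = 34.
Deadweight loss = ½ · (67 - 34) · (106 - 40) = ½ · 33 · 66 = 1089.

1089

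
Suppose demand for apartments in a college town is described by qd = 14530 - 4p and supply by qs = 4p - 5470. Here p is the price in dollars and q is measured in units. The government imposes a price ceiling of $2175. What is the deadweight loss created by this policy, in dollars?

In a free market, 14530 - 4p = 4p - 5470 gives the equilibrium p* = 2500, q* = 4530.
Since 2175 < 2500, the ceiling is binding.
At p = 2175: qd = 14530 - 4·2175 = 5830 and qs = 4·2175 - 5470 = 3230.
Quantity traded falls to 3230. At q = 3230 the demand price is (14530 - 3230)/4 = 2825 and the supply price is (5470 + 3230)/4 = 2175.
Deadweight loss = ½ · (2825 - 2175) · (4530 - 3230) = ½ · 650 · 1300 = 422500.

422500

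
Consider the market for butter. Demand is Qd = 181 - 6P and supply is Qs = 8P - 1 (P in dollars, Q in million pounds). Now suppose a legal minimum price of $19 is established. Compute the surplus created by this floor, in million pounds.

84

Without the control the market clears where 181 - 6P = 8P - 1, i.e. P* = 13 and Q* = 103.
Since 19 > 13, the floor is binding.
At P = 19: Qd = 181 - 6·19 = 67 and Qs = 8·19 - 1 = 151.
Surplus = Qs - Qd = 151 - 67 = 84.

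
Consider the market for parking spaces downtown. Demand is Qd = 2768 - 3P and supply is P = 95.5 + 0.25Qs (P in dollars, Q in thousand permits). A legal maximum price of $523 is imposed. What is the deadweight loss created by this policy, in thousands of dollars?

Rearranging supply gives Qs = 4P - 382. Setting quantity demanded equal to quantity supplied, 2768 - 3P = 4P - 382, gives P* = 450 and Q* = 1418.
The ceiling of 523 is above the equilibrium price 450, so it is not binding; the market clears at P* = 450, Q* = 1418.
Since the control does not bind, no trades are prevented and deadweight loss is zero.

0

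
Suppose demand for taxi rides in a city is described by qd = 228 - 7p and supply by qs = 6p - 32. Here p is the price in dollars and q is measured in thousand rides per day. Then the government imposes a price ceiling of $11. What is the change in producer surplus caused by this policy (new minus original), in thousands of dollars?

-549

Equilibrium: 228 - 7p = 6p - 32, so 260 = 13p and p* = 20, q* = 88.
Since 11 < 20, the ceiling is binding.
At p = 11: qd = 228 - 7·11 = 151 and qs = 6·11 - 32 = 34.
Producer surplus without the control is ½ · (20 - 16/3) · 88 = 1936/3.
With the ceiling, producers sell 34 units at 11, so PS = ½ · (11 - 16/3) · 34 = 289/3.
Change in producer surplus = 289/3 - 1936/3 = -549.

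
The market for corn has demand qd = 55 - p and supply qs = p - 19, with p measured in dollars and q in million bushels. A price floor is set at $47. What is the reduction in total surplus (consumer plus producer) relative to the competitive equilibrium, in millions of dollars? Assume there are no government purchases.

Equilibrium: 55 - p = p - 19, so 74 = 2p and p* = 37, q* = 18.
Since 47 > 37, the floor is binding.
At p = 47: qd = 55 - 47 = 8 and qs = 47 - 19 = 28.
Quantity traded falls to 8. At q = 8 the demand price is 55 - 8 = 47 and the supply price is 19 + 8 = 27.
Deadweight loss = ½ · (47 - 27) · (18 - 8) = ½ · 20 · 10 = 100.

100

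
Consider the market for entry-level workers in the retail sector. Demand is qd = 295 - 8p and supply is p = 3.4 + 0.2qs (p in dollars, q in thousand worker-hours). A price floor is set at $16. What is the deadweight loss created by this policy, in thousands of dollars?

0

Rearranging supply gives qs = 5p - 17. In a free market, 295 - 8p = 5p - 17 gives the equilibrium p* = 24, q* = 103.
The floor of 16 is below the equilibrium price 24, so it is not binding; the market clears at p* = 24, q* = 103.
Since the control does not bind, no trades are prevented and deadweight loss is zero.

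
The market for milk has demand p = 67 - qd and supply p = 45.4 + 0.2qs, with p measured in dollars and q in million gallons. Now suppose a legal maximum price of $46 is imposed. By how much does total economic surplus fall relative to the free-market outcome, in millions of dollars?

Rearranging demand gives qd = 67 - p; rearranging supply gives qs = 5p - 227. Without the control the market clears where 67 - p = 5p - 227, i.e. p* = 49 and q* = 18.
The ceiling of 46 is below the equilibrium price 49, so it binds.
At p = 46: qd = 67 - 46 = 21 and qs = 5·46 - 227 = 3.
Quantity traded falls to 3. At q = 3 the demand price is 67 - 3 = 64 and the supply price is (227 + 3)/5 = 46.
Deadweight loss = ½ · (64 - 46) · (18 - 3) = ½ · 18 · 15 = 135.

135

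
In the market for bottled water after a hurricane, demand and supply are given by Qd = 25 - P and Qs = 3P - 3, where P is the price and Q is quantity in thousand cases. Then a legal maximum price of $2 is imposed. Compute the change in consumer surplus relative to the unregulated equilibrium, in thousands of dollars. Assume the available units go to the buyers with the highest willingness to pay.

In a free market, 25 - P = 3P - 3 gives the equilibrium P* = 7, Q* = 18.
The ceiling of 2 is below the equilibrium price 7, so it binds.
At P = 2: Qd = 25 - 2 = 23 and Qs = 3·2 - 3 = 3.
Consumer surplus without the control is ½ · (25 - 7) · 18 = 162.
With the ceiling, 3 units are sold at 2 (assume they go to the highest-value buyers). The demand price at Q = 3 is 22, so CS = ½ · [(25 - 2) + (22 - 2)] · 3 = 64.5.
Change in consumer surplus = 64.5 - 162 = -97.5.

-97.5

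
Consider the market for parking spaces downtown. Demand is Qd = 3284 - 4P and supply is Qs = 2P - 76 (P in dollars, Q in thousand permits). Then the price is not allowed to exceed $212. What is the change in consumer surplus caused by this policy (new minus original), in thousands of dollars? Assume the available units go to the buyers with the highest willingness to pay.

60552

Equilibrium: 3284 - 4P = 2P - 76, so 3360 = 6P and P* = 560, Q* = 1044.
Since 212 < 560, the ceiling is binding.
At P = 212: Qd = 3284 - 4·212 = 2436 and Qs = 2·212 - 76 = 348.
Consumer surplus without the control is ½ · (821 - 560) · 1044 = 136242.
With the ceiling, 348 units are sold at 212 (assume they go to the highest-value buyers). The demand price at Q = 348 is 734, so CS = ½ · [(821 - 212) + (734 - 212)] · 348 = 196794.
Change in consumer surplus = 196794 - 136242 = 60552.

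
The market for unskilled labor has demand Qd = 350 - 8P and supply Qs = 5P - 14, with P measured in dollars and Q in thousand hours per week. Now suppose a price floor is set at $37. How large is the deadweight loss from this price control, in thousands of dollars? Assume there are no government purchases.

842.4

In a free market, 350 - 8P = 5P - 14 gives the equilibrium P* = 28, Q* = 126.
The floor of 37 is above the equilibrium price 28, so it binds.
At P = 37: Qd = 350 - 8·37 = 54 and Qs = 5·37 - 14 = 171.
Quantity traded falls to 54. At Q = 54 the demand price is (350 - 54)/8 = 37 and the supply price is (14 + 54)/5 = 13.6.
Deadweight loss = ½ · (37 - 13.6) · (126 - 54) = ½ · 23.4 · 72 = 842.4.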